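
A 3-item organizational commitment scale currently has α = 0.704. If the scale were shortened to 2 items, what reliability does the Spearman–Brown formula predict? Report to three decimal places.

predicted reliability = 0.613

Length factor m = 2/3 = 0.6667
α' = m·α / (1 − (1−m)·α)
   = 2/3 × 0.704 / (1 − (1 − 2/3) × 0.704)
   = 0.4693 / 0.7653 = 0.613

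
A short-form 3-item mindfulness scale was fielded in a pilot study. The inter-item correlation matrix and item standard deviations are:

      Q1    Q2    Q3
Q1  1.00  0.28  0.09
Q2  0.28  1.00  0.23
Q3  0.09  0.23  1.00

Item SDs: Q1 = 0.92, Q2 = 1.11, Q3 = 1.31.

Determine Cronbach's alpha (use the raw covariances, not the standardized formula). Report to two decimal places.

Cronbach's alpha = 0.42

Σσ²ᵢ = 0.92² + 1.11² + 1.31² = 3.7946
Covariances σ_ij = r_ij · s_i · s_j:
  σ(Q1,Q2) = 0.28 × 0.92 × 1.11 = 0.2859
  σ(Q1,Q3) = 0.09 × 0.92 × 1.31 = 0.1085
  σ(Q2,Q3) = 0.23 × 1.11 × 1.31 = 0.3344
σ²_T = Σσ²ᵢ + 2·Σσ_ij = 3.7946 + 2 × 0.7288 = 5.2522
α = (3/2)·(1 − 3.7946/5.2522) = 0.42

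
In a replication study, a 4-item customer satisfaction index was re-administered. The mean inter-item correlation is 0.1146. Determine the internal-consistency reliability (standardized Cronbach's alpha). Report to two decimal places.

α = 0.34

Standardized α = k·r̄ / (1 + (k−1)·r̄) = 4 × 0.1146 / (1 + 3 × 0.1146)
  = 0.4584 / 1.3438 = 0.34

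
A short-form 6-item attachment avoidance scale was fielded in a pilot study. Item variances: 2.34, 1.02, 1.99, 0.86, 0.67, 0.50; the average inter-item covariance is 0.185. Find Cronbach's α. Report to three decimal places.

α = 0.515

Σσ²ᵢ = 2.34 + 1.02 + 1.99 + 0.86 + 0.67 + 0.50 = 7.38
Sum of the 15 distinct covariances = 15 × 0.185 = 2.775
total variance = Σσ²ᵢ + 2·Σcov = 7.38 + 2 × 2.775 = 12.930
α = (6/5)·(1 − 7.38/12.930) = 0.515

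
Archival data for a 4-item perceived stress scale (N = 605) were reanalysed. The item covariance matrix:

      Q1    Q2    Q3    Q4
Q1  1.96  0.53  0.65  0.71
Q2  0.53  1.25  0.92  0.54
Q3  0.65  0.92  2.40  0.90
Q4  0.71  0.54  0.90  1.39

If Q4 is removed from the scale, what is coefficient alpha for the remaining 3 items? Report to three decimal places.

α = 0.642

Remaining items: Q1, Q2, Q3 (k = 3).
Σσᵢ² = 1.96 + 1.25 + 2.40 = 5.61
σ²_T = 5.61 + 2 × 2.10 = 9.81
α (item deleted) = (3/2)·(1 − 5.61/9.81) = 0.642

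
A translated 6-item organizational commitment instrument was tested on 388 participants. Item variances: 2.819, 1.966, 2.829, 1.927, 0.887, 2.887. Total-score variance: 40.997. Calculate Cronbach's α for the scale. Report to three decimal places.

α = 0.810

Σσᵢ² = 2.819 + 1.966 + 2.829 + 1.927 + 0.887 + 2.887 = 13.315
α = (k/(k−1))·(1 − Σσᵢ²/σ²_T) = (6/5)·(1 − 13.315/40.997) = 0.810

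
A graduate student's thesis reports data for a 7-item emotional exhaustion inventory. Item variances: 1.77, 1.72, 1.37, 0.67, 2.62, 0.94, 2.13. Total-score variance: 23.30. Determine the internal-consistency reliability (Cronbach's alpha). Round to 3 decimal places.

sum of item variances = 1.77 + 1.72 + 1.37 + 0.67 + 2.62 + 0.94 + 2.13 = 11.22
α = (k/(k−1))·(1 − sum of item variances/Var(T)) = (7/6)·(1 − 11.22/23.30) = 0.605

Cronbach's alpha = 0.605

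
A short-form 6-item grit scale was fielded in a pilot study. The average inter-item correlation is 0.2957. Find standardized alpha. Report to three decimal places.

standardized alpha = 0.716

Standardized α = k·r̄ / (1 + (k−1)·r̄) = 6 × 0.2957 / (1 + 5 × 0.2957)
  = 1.7742 / 2.4785 = 0.716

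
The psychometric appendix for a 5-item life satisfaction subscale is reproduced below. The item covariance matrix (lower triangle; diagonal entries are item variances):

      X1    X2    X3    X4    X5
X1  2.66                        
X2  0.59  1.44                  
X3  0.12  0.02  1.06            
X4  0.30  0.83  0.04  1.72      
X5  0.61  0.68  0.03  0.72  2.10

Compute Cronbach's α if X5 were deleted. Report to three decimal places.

Remaining items: X1, X2, X3, X4 (k = 4).
Σσ²ᵢ = 2.66 + 1.44 + 1.06 + 1.72 = 6.88
σ²_total = 6.88 + 2 × 1.90 = 10.68
α (item deleted) = (4/3)·(1 − 6.88/10.68) = 0.474

α = 0.474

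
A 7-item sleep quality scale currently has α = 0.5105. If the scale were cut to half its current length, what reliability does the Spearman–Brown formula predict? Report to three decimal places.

Length factor m = 1/2
α' = m·α / (1 − (1−m)·α)
   = 1/2 × 0.5105 / (1 − (1 − 1/2) × 0.5105)
   = 0.2552 / 0.7448 = 0.343

predicted reliability = 0.343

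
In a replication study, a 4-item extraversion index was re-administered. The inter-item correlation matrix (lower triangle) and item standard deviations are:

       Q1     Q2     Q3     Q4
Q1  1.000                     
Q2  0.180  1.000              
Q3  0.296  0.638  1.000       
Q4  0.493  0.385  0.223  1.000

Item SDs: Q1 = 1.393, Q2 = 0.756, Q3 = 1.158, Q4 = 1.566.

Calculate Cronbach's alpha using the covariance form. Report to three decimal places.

Σσ²ᵢ = 1.393² + 0.756² + 1.158² + 1.566² = 6.3053
Covariances σ_ij = r_ij · s_i · s_j:
  σ(Q1,Q2) = 0.180 × 1.393 × 0.756 = 0.1896
  σ(Q1,Q3) = 0.296 × 1.393 × 1.158 = 0.4775
  σ(Q1,Q4) = 0.493 × 1.393 × 1.566 = 1.0754
  σ(Q2,Q3) = 0.638 × 0.756 × 1.158 = 0.5585
  σ(Q2,Q4) = 0.385 × 0.756 × 1.566 = 0.4558
  σ(Q3,Q4) = 0.223 × 1.158 × 1.566 = 0.4044
σ²_T = Σσ²ᵢ + 2·Σσ_ij = 6.3053 + 2 × 3.1612 = 12.6277
α = (4/3)·(1 − 6.3053/12.6277) = 0.668

α = 0.668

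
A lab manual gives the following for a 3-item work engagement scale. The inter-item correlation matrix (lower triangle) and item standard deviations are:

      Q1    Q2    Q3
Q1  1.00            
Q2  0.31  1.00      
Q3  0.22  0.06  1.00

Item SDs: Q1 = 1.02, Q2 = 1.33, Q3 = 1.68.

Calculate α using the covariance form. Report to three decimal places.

Σσ²ᵢ = 1.02² + 1.33² + 1.68² = 5.6317
Covariances σ_ij = r_ij · s_i · s_j:
  σ(Q1,Q2) = 0.31 × 1.02 × 1.33 = 0.4205
  σ(Q1,Q3) = 0.22 × 1.02 × 1.68 = 0.3770
  σ(Q2,Q3) = 0.06 × 1.33 × 1.68 = 0.1341
σ²_T = Σσ²ᵢ + 2·Σσ_ij = 5.6317 + 2 × 0.9316 = 7.4949
α = (3/2)·(1 − 5.6317/7.4949) = 0.373

α = 0.373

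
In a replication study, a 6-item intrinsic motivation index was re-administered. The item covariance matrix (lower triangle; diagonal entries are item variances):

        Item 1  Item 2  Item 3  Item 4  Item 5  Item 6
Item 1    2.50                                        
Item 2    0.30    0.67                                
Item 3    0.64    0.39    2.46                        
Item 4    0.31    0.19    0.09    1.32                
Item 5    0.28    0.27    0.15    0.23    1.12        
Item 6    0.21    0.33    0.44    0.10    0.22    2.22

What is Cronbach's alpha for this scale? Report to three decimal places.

Cronbach's alpha = 0.536

Σσ²ᵢ = 2.50 + 0.67 + 2.46 + 1.32 + 1.12 + 2.22 = 10.29
Sum of the distinct covariances = 4.15
Var(T) = 10.29 + 2 × 4.15 = 18.59
α = (k/(k−1))·(1 − Σσ²ᵢ/Var(T)) = (6/5)·(1 − 10.29/18.59) = 0.536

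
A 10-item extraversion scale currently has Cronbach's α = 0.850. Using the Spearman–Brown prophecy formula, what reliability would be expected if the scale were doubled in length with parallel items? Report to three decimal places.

predicted reliability = 0.919

Length factor m = 2
α' = m·α / (1 + (m−1)·α)
   = 2 × 0.850 / (1 + (2 − 1) × 0.850)
   = 1.7000 / 1.8500 = 0.919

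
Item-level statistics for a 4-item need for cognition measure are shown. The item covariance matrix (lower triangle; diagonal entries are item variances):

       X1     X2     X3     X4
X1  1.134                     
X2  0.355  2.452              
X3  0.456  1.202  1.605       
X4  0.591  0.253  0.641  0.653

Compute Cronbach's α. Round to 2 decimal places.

α = 0.73

ΣVar(i) = 1.134 + 2.452 + 1.605 + 0.653 = 5.844
Σ_{i<j} σ_ij = 3.498
σ²_total = 5.844 + 2 × 3.498 = 12.840
α = (k/(k−1))·(1 − ΣVar(i)/σ²_total) = (4/3)·(1 − 5.844/12.840) = 0.73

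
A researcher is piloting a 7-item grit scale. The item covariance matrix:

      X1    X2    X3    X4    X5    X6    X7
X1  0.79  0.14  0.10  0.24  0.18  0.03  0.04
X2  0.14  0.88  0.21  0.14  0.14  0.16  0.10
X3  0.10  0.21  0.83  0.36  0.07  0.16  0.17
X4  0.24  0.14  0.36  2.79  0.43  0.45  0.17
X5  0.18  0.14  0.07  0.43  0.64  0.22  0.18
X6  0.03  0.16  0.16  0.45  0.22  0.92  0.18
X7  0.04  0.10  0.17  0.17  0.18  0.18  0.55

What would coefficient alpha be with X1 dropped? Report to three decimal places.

α = 0.585

Remaining items: X2, X3, X4, X5, X6, X7 (k = 6).
ΣVar(i) = 0.88 + 0.83 + 2.79 + 0.64 + 0.92 + 0.55 = 6.61
σ²_total = 6.61 + 2 × 3.14 = 12.89
α (item deleted) = (6/5)·(1 − 6.61/12.89) = 0.585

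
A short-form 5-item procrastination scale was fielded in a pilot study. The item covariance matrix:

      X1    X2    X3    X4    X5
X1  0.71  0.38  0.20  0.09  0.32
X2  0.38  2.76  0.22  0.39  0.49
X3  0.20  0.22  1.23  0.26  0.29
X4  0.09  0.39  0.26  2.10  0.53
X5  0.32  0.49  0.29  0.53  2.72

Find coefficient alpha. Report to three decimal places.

coefficient alpha = 0.500

Σσᵢ² = 0.71 + 2.76 + 1.23 + 2.10 + 2.72 = 9.52
Sum of off-diagonal covariances = 3.17
Var(T) = 9.52 + 2 × 3.17 = 15.86
α = (k/(k−1))·(1 − Σσᵢ²/Var(T)) = (5/4)·(1 − 9.52/15.86) = 0.500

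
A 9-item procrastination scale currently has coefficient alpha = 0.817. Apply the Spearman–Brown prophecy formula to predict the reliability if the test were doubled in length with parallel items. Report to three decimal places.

Length factor m = 2
α' = m·α / (1 + (m−1)·α)
   = 2 × 0.817 / (1 + (2 − 1) × 0.817)
   = 1.6340 / 1.8170 = 0.899

predicted reliability = 0.899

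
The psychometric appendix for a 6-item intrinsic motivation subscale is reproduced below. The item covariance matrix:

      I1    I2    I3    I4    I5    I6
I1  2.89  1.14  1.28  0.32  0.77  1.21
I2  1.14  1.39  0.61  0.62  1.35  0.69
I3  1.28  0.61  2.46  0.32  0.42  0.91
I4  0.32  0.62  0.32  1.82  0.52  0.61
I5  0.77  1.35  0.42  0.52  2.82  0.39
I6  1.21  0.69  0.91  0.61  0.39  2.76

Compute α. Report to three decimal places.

sum of item variances = 2.89 + 1.39 + 2.46 + 1.82 + 2.82 + 2.76 = 14.14
Σ_{i<j} σ_ij = 11.16
σ²_T = 14.14 + 2 × 11.16 = 36.46
α = (k/(k−1))·(1 − sum of item variances/σ²_T) = (6/5)·(1 − 14.14/36.46) = 0.735

α = 0.735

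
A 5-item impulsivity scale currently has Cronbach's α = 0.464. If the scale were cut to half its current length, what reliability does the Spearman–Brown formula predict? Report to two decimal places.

predicted reliability = 0.30

Length factor m = 1/2
α' = m·α / (1 − (1−m)·α)
   = 1/2 × 0.464 / (1 − (1 − 1/2) × 0.464)
   = 0.2320 / 0.7680 = 0.30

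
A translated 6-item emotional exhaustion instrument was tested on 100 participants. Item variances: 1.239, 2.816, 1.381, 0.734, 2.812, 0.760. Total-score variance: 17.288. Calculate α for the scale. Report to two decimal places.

α = 0.52

Σσᵢ² = 1.239 + 2.816 + 1.381 + 0.734 + 2.812 + 0.760 = 9.742
α = (k/(k−1))·(1 − Σσᵢ²/σ²_T) = (6/5)·(1 − 9.742/17.288) = 0.52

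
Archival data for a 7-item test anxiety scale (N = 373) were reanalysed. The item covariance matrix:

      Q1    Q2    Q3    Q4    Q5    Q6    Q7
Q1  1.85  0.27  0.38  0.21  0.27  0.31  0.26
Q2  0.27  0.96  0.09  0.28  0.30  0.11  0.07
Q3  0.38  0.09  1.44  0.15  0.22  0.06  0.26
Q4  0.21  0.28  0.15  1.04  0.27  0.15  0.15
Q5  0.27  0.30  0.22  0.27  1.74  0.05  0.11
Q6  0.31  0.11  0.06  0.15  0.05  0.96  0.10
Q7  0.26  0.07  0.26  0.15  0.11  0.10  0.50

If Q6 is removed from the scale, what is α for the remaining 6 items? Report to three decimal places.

α = 0.560

Remaining items: Q1, Q2, Q3, Q4, Q5, Q7 (k = 6).
ΣVar(i) = 1.85 + 0.96 + 1.44 + 1.04 + 1.74 + 0.50 = 7.53
σ²_T = 7.53 + 2 × 3.29 = 14.11
α (item deleted) = (6/5)·(1 − 7.53/14.11) = 0.560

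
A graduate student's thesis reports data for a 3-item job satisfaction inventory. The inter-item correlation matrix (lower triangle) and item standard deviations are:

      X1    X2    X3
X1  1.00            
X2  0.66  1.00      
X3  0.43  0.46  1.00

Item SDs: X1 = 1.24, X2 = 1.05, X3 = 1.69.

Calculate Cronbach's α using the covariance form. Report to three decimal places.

α = 0.726

Σσ²ᵢ = 1.24² + 1.05² + 1.69² = 5.4962
Covariances σ_ij = r_ij · s_i · s_j:
  σ(X1,X2) = 0.66 × 1.24 × 1.05 = 0.8593
  σ(X1,X3) = 0.43 × 1.24 × 1.69 = 0.9011
  σ(X2,X3) = 0.46 × 1.05 × 1.69 = 0.8163
σ²_T = Σσ²ᵢ + 2·Σσ_ij = 5.4962 + 2 × 2.5767 = 10.6496
α = (3/2)·(1 − 5.4962/10.6496) = 0.726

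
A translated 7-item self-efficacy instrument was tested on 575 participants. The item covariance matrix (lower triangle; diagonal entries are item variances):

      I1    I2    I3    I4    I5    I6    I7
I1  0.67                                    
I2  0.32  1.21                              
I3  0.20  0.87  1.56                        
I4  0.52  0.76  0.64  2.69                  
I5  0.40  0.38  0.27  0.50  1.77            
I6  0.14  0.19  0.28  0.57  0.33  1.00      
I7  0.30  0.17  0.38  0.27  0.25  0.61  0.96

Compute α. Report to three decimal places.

ΣVar(i) = 0.67 + 1.21 + 1.56 + 2.69 + 1.77 + 1.00 + 0.96 = 9.86
Sum of off-diagonal covariances = 8.35
total variance = 9.86 + 2 × 8.35 = 26.56
α = (k/(k−1))·(1 − ΣVar(i)/total variance) = (7/6)·(1 − 9.86/26.56) = 0.734

α = 0.734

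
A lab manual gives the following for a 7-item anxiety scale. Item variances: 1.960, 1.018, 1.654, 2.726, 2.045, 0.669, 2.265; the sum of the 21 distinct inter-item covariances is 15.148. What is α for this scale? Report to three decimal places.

Σσ²ᵢ = 1.960 + 1.018 + 1.654 + 2.726 + 2.045 + 0.669 + 2.265 = 12.337
Sum of distinct covariances = 15.148
total variance = Σσ²ᵢ + 2·Σcov = 12.337 + 2 × 15.148 = 42.633
α = (7/6)·(1 − 12.337/42.633) = 0.829

α = 0.829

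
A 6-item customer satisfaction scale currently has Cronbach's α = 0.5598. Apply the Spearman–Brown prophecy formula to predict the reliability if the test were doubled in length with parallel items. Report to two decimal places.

Length factor m = 2
α' = m·α / (1 + (m−1)·α)
   = 2 × 0.5598 / (1 + (2 − 1) × 0.5598)
   = 1.1196 / 1.5598 = 0.72

predicted reliability = 0.72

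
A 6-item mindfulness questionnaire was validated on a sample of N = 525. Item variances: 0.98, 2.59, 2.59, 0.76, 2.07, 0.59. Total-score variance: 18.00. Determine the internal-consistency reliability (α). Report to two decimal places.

α = 0.56

sum of item variances = 0.98 + 2.59 + 2.59 + 0.76 + 2.07 + 0.59 = 9.58
α = (k/(k−1))·(1 − sum of item variances/Var(T)) = (6/5)·(1 − 9.58/18.00) = 0.56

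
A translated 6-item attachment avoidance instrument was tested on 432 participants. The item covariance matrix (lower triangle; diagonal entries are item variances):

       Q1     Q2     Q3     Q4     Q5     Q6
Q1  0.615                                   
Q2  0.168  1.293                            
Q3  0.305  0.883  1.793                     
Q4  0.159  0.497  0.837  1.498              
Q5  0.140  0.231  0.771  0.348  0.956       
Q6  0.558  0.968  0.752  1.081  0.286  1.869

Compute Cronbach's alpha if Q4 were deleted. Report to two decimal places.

Remaining items: Q1, Q2, Q3, Q5, Q6 (k = 5).
sum of item variances = 0.615 + 1.293 + 1.793 + 0.956 + 1.869 = 6.526
σ²_T = 6.526 + 2 × 5.062 = 16.650
α (item deleted) = (5/4)·(1 − 6.526/16.650) = 0.76

Cronbach's alpha = 0.76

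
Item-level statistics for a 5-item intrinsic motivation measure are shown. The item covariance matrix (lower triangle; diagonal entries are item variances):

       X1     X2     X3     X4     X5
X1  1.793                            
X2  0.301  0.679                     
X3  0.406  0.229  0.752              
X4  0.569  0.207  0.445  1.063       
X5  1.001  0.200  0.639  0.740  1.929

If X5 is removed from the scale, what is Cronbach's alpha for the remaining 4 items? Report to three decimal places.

α = 0.669

Remaining items: X1, X2, X3, X4 (k = 4).
Σσᵢ² = 1.793 + 0.679 + 0.752 + 1.063 = 4.287
Var(T) = 4.287 + 2 × 2.157 = 8.601
α (item deleted) = (4/3)·(1 − 4.287/8.601) = 0.669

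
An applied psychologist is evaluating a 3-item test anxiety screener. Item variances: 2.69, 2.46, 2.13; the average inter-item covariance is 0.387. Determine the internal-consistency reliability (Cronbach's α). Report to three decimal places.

α = 0.363

ΣVar(i) = 2.69 + 2.46 + 2.13 = 7.28
Sum of the 3 distinct covariances = 3 × 0.387 = 1.161
Var(T) = ΣVar(i) + 2·Σcov = 7.28 + 2 × 1.161 = 9.602
α = (3/2)·(1 − 7.28/9.602) = 0.363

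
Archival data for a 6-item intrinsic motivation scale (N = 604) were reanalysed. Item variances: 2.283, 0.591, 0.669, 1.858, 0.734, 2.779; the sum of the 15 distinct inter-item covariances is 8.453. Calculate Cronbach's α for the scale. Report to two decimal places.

Cronbach's α = 0.79

Σσ²ᵢ = 2.283 + 0.591 + 0.669 + 1.858 + 0.734 + 2.779 = 8.914
Sum of distinct covariances = 8.453
Var(T) = Σσ²ᵢ + 2·Σcov = 8.914 + 2 × 8.453 = 25.820
α = (6/5)·(1 − 8.914/25.820) = 0.79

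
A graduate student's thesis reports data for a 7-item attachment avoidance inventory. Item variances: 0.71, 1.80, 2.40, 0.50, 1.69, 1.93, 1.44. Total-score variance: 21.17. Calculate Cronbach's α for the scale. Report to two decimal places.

Σσᵢ² = 0.71 + 1.80 + 2.40 + 0.50 + 1.69 + 1.93 + 1.44 = 10.47
α = (k/(k−1))·(1 − Σσᵢ²/σ²_T) = (7/6)·(1 − 10.47/21.17) = 0.59

α = 0.59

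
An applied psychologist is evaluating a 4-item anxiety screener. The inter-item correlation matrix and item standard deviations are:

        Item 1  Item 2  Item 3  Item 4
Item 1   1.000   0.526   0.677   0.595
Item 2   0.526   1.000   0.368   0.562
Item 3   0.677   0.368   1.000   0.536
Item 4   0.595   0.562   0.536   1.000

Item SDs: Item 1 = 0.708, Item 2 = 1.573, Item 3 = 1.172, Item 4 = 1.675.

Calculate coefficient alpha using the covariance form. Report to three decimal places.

Σσ²ᵢ = 0.708² + 1.573² + 1.172² + 1.675² = 7.1548
Covariances σ_ij = r_ij · s_i · s_j:
  σ(Item 1,Item 2) = 0.526 × 0.708 × 1.573 = 0.5858
  σ(Item 1,Item 3) = 0.677 × 0.708 × 1.172 = 0.5618
  σ(Item 1,Item 4) = 0.595 × 0.708 × 1.675 = 0.7056
  σ(Item 2,Item 3) = 0.368 × 1.573 × 1.172 = 0.6784
  σ(Item 2,Item 4) = 0.562 × 1.573 × 1.675 = 1.4807
  σ(Item 3,Item 4) = 0.536 × 1.172 × 1.675 = 1.0522
σ²_T = Σσ²ᵢ + 2·Σσ_ij = 7.1548 + 2 × 5.0645 = 17.2838
α = (4/3)·(1 − 7.1548/17.2838) = 0.781

α = 0.781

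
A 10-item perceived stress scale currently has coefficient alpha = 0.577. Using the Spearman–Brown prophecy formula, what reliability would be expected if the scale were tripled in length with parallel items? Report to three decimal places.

predicted reliability = 0.804

Length factor m = 3
α' = m·α / (1 + (m−1)·α)
   = 3 × 0.577 / (1 + (3 − 1) × 0.577)
   = 1.7310 / 2.1540 = 0.804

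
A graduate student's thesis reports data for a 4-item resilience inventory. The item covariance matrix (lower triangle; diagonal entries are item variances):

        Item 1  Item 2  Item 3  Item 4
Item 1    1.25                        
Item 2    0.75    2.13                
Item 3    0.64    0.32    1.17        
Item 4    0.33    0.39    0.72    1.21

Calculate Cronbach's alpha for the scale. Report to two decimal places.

Cronbach's alpha = 0.70

ΣVar(i) = 1.25 + 2.13 + 1.17 + 1.21 = 5.76
Σ_{i<j} σ_ij = 3.15
total variance = 5.76 + 2 × 3.15 = 12.06
α = (k/(k−1))·(1 − ΣVar(i)/total variance) = (4/3)·(1 − 5.76/12.06) = 0.70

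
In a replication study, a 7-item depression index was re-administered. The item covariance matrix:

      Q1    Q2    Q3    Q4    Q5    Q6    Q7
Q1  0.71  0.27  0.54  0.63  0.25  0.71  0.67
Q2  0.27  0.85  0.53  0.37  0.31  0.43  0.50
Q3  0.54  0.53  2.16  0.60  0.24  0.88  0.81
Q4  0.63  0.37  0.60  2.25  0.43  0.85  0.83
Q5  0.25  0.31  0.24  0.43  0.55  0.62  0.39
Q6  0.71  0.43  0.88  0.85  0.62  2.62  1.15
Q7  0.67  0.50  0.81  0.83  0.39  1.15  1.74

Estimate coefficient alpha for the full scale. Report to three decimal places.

sum of item variances = 0.71 + 0.85 + 2.16 + 2.25 + 0.55 + 2.62 + 1.74 = 10.88
Sum of off-diagonal covariances = 12.01
σ²_T = 10.88 + 2 × 12.01 = 34.90
α = (k/(k−1))·(1 − sum of item variances/σ²_T) = (7/6)·(1 − 10.88/34.90) = 0.803

coefficient alpha = 0.803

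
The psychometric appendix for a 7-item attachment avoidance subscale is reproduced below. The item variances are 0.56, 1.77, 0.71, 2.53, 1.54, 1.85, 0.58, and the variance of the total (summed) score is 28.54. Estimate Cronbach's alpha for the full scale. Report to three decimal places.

Σσᵢ² = 0.56 + 1.77 + 0.71 + 2.53 + 1.54 + 1.85 + 0.58 = 9.54
α = (k/(k−1))·(1 − Σσᵢ²/σ²_T) = (7/6)·(1 − 9.54/28.54) = 0.777

α = 0.777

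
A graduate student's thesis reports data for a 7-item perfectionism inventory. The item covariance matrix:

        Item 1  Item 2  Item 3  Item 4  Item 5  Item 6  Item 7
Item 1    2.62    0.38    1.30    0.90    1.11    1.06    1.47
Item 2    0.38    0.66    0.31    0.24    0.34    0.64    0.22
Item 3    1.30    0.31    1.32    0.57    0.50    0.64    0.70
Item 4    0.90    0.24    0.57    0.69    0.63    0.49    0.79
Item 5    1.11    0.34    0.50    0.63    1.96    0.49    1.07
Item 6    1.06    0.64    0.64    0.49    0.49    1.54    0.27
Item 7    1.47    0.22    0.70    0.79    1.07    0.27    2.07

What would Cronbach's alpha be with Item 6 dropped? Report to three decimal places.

Remaining items: Item 1, Item 2, Item 3, Item 4, Item 5, Item 7 (k = 6).
Σσ²ᵢ = 2.62 + 0.66 + 1.32 + 0.69 + 1.96 + 2.07 = 9.32
σ²_T = 9.32 + 2 × 10.53 = 30.38
α (item deleted) = (6/5)·(1 − 9.32/30.38) = 0.832

α = 0.832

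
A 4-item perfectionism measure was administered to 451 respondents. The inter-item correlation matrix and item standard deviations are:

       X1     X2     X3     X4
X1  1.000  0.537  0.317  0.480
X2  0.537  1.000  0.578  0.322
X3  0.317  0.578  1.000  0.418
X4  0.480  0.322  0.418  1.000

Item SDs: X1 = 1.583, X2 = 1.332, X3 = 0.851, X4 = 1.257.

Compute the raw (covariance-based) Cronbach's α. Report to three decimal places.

Cronbach's α = 0.744

Σσ²ᵢ = 1.583² + 1.332² + 0.851² + 1.257² = 6.5844
Covariances σ_ij = r_ij · s_i · s_j:
  σ(X1,X2) = 0.537 × 1.583 × 1.332 = 1.1323
  σ(X1,X3) = 0.317 × 1.583 × 0.851 = 0.4270
  σ(X1,X4) = 0.480 × 1.583 × 1.257 = 0.9551
  σ(X2,X3) = 0.578 × 1.332 × 0.851 = 0.6552
  σ(X2,X4) = 0.322 × 1.332 × 1.257 = 0.5391
  σ(X3,X4) = 0.418 × 0.851 × 1.257 = 0.4471
σ²_T = Σσ²ᵢ + 2·Σσ_ij = 6.5844 + 2 × 4.1558 = 14.8960
α = (4/3)·(1 − 6.5844/14.8960) = 0.744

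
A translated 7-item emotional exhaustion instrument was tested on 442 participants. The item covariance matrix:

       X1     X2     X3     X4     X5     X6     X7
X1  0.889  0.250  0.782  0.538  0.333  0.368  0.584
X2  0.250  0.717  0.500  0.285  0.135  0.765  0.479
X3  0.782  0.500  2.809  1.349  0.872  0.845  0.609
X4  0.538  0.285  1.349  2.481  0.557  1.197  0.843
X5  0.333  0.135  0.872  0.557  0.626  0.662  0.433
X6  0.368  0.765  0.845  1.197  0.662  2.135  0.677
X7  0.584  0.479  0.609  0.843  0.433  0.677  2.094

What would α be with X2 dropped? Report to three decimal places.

Remaining items: X1, X3, X4, X5, X6, X7 (k = 6).
Σσ²ᵢ = 0.889 + 2.809 + 2.481 + 0.626 + 2.135 + 2.094 = 11.034
σ²_total = 11.034 + 2 × 10.649 = 32.332
α (item deleted) = (6/5)·(1 − 11.034/32.332) = 0.790

α = 0.790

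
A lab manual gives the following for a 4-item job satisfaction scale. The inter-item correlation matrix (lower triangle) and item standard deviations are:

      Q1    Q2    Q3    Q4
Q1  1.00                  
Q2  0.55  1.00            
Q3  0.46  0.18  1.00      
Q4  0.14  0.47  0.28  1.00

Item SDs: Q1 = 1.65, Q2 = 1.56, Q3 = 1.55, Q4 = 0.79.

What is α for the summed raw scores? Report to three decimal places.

α = 0.670

Σσ²ᵢ = 1.65² + 1.56² + 1.55² + 0.79² = 8.1827
Covariances σ_ij = r_ij · s_i · s_j:
  σ(Q1,Q2) = 0.55 × 1.65 × 1.56 = 1.4157
  σ(Q1,Q3) = 0.46 × 1.65 × 1.55 = 1.1764
  σ(Q1,Q4) = 0.14 × 1.65 × 0.79 = 0.1825
  σ(Q2,Q3) = 0.18 × 1.56 × 1.55 = 0.4352
  σ(Q2,Q4) = 0.47 × 1.56 × 0.79 = 0.5792
  σ(Q3,Q4) = 0.28 × 1.55 × 0.79 = 0.3429
σ²_T = Σσ²ᵢ + 2·Σσ_ij = 8.1827 + 2 × 4.1319 = 16.4465
α = (4/3)·(1 − 8.1827/16.4465) = 0.670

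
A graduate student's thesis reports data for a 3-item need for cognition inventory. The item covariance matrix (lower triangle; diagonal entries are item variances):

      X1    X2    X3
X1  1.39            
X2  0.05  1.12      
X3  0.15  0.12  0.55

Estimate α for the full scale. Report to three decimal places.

α = 0.259

Σσ²ᵢ = 1.39 + 1.12 + 0.55 = 3.06
Σ_{i<j} σ_ij = 0.32
σ²_T = 3.06 + 2 × 0.32 = 3.70
α = (k/(k−1))·(1 − Σσ²ᵢ/σ²_T) = (3/2)·(1 − 3.06/3.70) = 0.259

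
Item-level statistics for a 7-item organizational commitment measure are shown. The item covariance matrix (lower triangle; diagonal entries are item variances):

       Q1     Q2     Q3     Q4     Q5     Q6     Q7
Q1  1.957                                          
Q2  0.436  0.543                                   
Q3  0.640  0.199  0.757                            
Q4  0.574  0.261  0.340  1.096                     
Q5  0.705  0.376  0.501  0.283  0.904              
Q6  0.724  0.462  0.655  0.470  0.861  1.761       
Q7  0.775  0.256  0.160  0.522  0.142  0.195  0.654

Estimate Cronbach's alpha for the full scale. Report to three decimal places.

ΣVar(i) = 1.957 + 0.543 + 0.757 + 1.096 + 0.904 + 1.761 + 0.654 = 7.672
Sum of the distinct covariances = 9.537
σ²_total = 7.672 + 2 × 9.537 = 26.746
α = (k/(k−1))·(1 − ΣVar(i)/σ²_total) = (7/6)·(1 − 7.672/26.746) = 0.832

α = 0.832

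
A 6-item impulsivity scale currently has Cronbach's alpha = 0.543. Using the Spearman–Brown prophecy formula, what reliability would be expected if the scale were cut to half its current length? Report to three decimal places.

predicted reliability = 0.373

Length factor m = 1/2
α' = m·α / (1 − (1−m)·α)
   = 1/2 × 0.543 / (1 − (1 − 1/2) × 0.543)
   = 0.2715 / 0.7285 = 0.373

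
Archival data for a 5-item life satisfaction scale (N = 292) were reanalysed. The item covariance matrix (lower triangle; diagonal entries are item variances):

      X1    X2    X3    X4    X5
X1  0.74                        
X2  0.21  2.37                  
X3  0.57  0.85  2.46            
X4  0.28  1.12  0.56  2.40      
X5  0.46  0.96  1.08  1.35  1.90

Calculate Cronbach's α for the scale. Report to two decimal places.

Cronbach's α = 0.75

sum of item variances = 0.74 + 2.37 + 2.46 + 2.40 + 1.90 = 9.87
Σ_{i<j} σ_ij = 7.44
σ²_T = 9.87 + 2 × 7.44 = 24.75
α = (k/(k−1))·(1 − sum of item variances/σ²_T) = (5/4)·(1 − 9.87/24.75) = 0.75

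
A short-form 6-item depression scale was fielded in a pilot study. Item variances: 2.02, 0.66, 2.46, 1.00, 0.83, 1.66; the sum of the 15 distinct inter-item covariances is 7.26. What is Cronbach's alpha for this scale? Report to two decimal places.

Cronbach's alpha = 0.75

Σσ²ᵢ = 2.02 + 0.66 + 2.46 + 1.00 + 0.83 + 1.66 = 8.63
Sum of distinct covariances = 7.26
total variance = Σσ²ᵢ + 2·Σcov = 8.63 + 2 × 7.26 = 23.15
α = (6/5)·(1 − 8.63/23.15) = 0.75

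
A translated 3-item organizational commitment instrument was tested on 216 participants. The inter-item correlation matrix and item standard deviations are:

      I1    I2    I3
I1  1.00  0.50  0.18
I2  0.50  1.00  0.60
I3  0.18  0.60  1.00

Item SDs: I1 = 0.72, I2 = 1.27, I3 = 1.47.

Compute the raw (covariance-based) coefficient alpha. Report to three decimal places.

Σσ²ᵢ = 0.72² + 1.27² + 1.47² = 4.2922
Covariances σ_ij = r_ij · s_i · s_j:
  σ(I1,I2) = 0.50 × 0.72 × 1.27 = 0.4572
  σ(I1,I3) = 0.18 × 0.72 × 1.47 = 0.1905
  σ(I2,I3) = 0.60 × 1.27 × 1.47 = 1.1201
σ²_T = Σσ²ᵢ + 2·Σσ_ij = 4.2922 + 2 × 1.7678 = 7.8278
α = (3/2)·(1 − 4.2922/7.8278) = 0.678

coefficient alpha = 0.678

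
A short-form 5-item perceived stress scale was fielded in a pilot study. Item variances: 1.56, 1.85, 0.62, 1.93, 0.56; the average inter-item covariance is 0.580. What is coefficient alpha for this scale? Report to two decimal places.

coefficient alpha = 0.80

Σσ²ᵢ = 1.56 + 1.85 + 0.62 + 1.93 + 0.56 = 6.52
Sum of the 10 distinct covariances = 10 × 0.580 = 5.800
Var(T) = Σσ²ᵢ + 2·Σcov = 6.52 + 2 × 5.800 = 18.120
α = (5/4)·(1 − 6.52/18.120) = 0.80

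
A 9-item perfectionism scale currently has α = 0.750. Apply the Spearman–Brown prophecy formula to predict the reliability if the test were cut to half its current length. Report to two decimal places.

predicted reliability = 0.60

Length factor m = 1/2
α' = m·α / (1 − (1−m)·α)
   = 1/2 × 0.750 / (1 − (1 − 1/2) × 0.750)
   = 0.3750 / 0.6250 = 0.60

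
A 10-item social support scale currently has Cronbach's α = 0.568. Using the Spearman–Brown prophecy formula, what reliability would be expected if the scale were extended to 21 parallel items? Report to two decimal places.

predicted reliability = 0.73

Length factor m = 21/10 = 2.1000
α' = m·α / (1 + (m−1)·α)
   = 21/10 × 0.568 / (1 + (21/10 − 1) × 0.568)
   = 1.1928 / 1.6248 = 0.73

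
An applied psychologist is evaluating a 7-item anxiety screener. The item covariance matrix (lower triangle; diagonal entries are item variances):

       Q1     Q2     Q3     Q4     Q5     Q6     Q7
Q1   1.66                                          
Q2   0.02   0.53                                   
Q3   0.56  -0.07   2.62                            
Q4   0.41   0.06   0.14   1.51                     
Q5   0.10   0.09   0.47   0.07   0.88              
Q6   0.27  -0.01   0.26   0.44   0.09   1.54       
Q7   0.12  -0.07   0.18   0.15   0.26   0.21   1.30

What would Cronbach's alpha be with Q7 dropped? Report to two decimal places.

Remaining items: Q1, Q2, Q3, Q4, Q5, Q6 (k = 6).
sum of item variances = 1.66 + 0.53 + 2.62 + 1.51 + 0.88 + 1.54 = 8.74
total variance = 8.74 + 2 × 2.90 = 14.54
α (item deleted) = (6/5)·(1 − 8.74/14.54) = 0.48

Cronbach's alpha = 0.48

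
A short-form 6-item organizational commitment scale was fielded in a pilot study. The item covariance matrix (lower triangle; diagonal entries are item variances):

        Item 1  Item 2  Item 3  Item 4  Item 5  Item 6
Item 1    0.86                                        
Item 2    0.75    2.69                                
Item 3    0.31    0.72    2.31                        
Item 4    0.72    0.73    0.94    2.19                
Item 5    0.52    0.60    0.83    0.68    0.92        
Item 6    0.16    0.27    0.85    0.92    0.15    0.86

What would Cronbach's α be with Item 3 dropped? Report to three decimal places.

α = 0.742

Remaining items: Item 1, Item 2, Item 4, Item 5, Item 6 (k = 5).
Σσ²ᵢ = 0.86 + 2.69 + 2.19 + 0.92 + 0.86 = 7.52
total variance = 7.52 + 2 × 5.50 = 18.52
α (item deleted) = (5/4)·(1 − 7.52/18.52) = 0.742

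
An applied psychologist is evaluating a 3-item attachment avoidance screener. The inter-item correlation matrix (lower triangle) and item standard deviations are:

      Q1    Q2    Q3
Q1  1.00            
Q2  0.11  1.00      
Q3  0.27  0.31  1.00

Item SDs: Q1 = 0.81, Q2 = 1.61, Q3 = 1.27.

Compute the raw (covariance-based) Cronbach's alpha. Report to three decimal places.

α = 0.454

Σσ²ᵢ = 0.81² + 1.61² + 1.27² = 4.8611
Covariances σ_ij = r_ij · s_i · s_j:
  σ(Q1,Q2) = 0.11 × 0.81 × 1.61 = 0.1435
  σ(Q1,Q3) = 0.27 × 0.81 × 1.27 = 0.2777
  σ(Q2,Q3) = 0.31 × 1.61 × 1.27 = 0.6339
σ²_T = Σσ²ᵢ + 2·Σσ_ij = 4.8611 + 2 × 1.0551 = 6.9713
α = (3/2)·(1 − 4.8611/6.9713) = 0.454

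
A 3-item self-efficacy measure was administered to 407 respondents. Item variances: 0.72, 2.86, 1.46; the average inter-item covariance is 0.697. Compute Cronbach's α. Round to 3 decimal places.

Σσ²ᵢ = 0.72 + 2.86 + 1.46 = 5.04
Sum of the 3 distinct covariances = 3 × 0.697 = 2.091
Var(T) = Σσ²ᵢ + 2·Σcov = 5.04 + 2 × 2.091 = 9.222
α = (3/2)·(1 − 5.04/9.222) = 0.680

Cronbach's α = 0.680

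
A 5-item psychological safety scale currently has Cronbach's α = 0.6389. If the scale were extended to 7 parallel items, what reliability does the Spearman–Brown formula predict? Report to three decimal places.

predicted reliability = 0.712

Length factor m = 7/5 = 1.4000
α' = m·α / (1 + (m−1)·α)
   = 7/5 × 0.6389 / (1 + (7/5 − 1) × 0.6389)
   = 0.8945 / 1.2556 = 0.712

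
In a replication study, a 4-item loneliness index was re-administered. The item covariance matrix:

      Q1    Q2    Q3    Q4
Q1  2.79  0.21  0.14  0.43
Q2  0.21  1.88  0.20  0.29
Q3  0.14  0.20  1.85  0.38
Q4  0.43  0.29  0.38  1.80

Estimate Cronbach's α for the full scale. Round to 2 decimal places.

α = 0.38

sum of item variances = 2.79 + 1.88 + 1.85 + 1.80 = 8.32
Sum of the distinct covariances = 1.65
σ²_total = 8.32 + 2 × 1.65 = 11.62
α = (k/(k−1))·(1 − sum of item variances/σ²_total) = (4/3)·(1 − 8.32/11.62) = 0.38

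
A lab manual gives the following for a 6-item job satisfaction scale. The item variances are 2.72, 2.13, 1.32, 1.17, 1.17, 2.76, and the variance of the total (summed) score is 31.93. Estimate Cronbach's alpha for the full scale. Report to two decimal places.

Cronbach's alpha = 0.78

sum of item variances = 2.72 + 2.13 + 1.32 + 1.17 + 1.17 + 2.76 = 11.27
α = (k/(k−1))·(1 − sum of item variances/Var(T)) = (6/5)·(1 − 11.27/31.93) = 0.78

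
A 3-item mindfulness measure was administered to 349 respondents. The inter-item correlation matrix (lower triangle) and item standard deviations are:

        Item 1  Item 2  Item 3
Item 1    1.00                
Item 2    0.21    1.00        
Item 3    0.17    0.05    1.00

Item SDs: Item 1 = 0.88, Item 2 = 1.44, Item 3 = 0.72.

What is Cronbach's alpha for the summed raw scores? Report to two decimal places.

Σσ²ᵢ = 0.88² + 1.44² + 0.72² = 3.3664
Covariances σ_ij = r_ij · s_i · s_j:
  σ(Item 1,Item 2) = 0.21 × 0.88 × 1.44 = 0.2661
  σ(Item 1,Item 3) = 0.17 × 0.88 × 0.72 = 0.1077
  σ(Item 2,Item 3) = 0.05 × 1.44 × 0.72 = 0.0518
σ²_T = Σσ²ᵢ + 2·Σσ_ij = 3.3664 + 2 × 0.4256 = 4.2176
α = (3/2)·(1 − 3.3664/4.2176) = 0.30

Cronbach's alpha = 0.30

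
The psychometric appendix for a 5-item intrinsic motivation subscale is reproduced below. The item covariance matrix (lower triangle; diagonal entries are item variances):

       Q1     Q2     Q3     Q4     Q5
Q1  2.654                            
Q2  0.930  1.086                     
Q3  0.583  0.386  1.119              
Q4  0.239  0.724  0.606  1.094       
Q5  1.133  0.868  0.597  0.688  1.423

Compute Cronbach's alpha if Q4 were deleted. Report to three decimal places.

Remaining items: Q1, Q2, Q3, Q5 (k = 4).
ΣVar(i) = 2.654 + 1.086 + 1.119 + 1.423 = 6.282
Var(T) = 6.282 + 2 × 4.497 = 15.276
α (item deleted) = (4/3)·(1 − 6.282/15.276) = 0.785

Cronbach's alpha = 0.785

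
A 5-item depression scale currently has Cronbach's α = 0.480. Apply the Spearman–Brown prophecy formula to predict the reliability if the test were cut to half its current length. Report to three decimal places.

predicted reliability = 0.316

Length factor m = 1/2
α' = m·α / (1 − (1−m)·α)
   = 1/2 × 0.480 / (1 − (1 − 1/2) × 0.480)
   = 0.2400 / 0.7600 = 0.316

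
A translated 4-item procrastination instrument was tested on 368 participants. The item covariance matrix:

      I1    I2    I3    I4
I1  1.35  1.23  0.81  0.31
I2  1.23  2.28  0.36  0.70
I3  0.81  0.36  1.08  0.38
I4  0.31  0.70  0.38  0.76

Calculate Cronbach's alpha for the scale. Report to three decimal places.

ΣVar(i) = 1.35 + 2.28 + 1.08 + 0.76 = 5.47
Sum of off-diagonal covariances = 3.79
total variance = 5.47 + 2 × 3.79 = 13.05
α = (k/(k−1))·(1 − ΣVar(i)/total variance) = (4/3)·(1 − 5.47/13.05) = 0.774

Cronbach's alpha = 0.774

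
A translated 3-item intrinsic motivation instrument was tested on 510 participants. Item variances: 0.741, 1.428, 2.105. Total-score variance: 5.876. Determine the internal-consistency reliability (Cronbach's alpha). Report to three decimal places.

α = 0.409

ΣVar(i) = 0.741 + 1.428 + 2.105 = 4.274
α = (k/(k−1))·(1 − ΣVar(i)/Var(T)) = (3/2)·(1 − 4.274/5.876) = 0.409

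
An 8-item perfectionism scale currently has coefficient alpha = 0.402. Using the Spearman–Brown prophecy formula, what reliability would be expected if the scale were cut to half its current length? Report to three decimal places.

predicted reliability = 0.252

Length factor m = 1/2
α' = m·α / (1 − (1−m)·α)
   = 1/2 × 0.402 / (1 − (1 − 1/2) × 0.402)
   = 0.2010 / 0.7990 = 0.252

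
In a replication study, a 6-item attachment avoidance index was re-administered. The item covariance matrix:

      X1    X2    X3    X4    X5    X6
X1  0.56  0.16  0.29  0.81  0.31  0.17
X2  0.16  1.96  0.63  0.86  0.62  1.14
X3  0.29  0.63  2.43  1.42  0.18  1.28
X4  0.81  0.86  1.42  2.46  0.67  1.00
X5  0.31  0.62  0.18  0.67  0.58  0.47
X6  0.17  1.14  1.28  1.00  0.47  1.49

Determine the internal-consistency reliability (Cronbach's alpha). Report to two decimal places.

α = 0.81

Σσ²ᵢ = 0.56 + 1.96 + 2.43 + 2.46 + 0.58 + 1.49 = 9.48
Sum of off-diagonal covariances = 10.01
Var(T) = 9.48 + 2 × 10.01 = 29.50
α = (k/(k−1))·(1 − Σσ²ᵢ/Var(T)) = (6/5)·(1 − 9.48/29.50) = 0.81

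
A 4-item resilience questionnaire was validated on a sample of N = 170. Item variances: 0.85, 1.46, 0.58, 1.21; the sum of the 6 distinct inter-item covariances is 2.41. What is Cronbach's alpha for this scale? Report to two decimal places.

sum of item variances = 0.85 + 1.46 + 0.58 + 1.21 = 4.10
Sum of distinct covariances = 2.41
σ²_total = sum of item variances + 2·Σcov = 4.10 + 2 × 2.41 = 8.92
α = (4/3)·(1 − 4.10/8.92) = 0.72

α = 0.72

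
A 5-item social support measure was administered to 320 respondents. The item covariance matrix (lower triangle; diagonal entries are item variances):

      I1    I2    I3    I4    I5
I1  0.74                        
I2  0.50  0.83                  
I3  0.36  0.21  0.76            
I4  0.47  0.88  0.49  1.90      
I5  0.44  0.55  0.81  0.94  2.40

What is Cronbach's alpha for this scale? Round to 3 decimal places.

Cronbach's alpha = 0.788

Σσ²ᵢ = 0.74 + 0.83 + 0.76 + 1.90 + 2.40 = 6.63
Sum of the distinct covariances = 5.65
total variance = 6.63 + 2 × 5.65 = 17.93
α = (k/(k−1))·(1 − Σσ²ᵢ/total variance) = (5/4)·(1 − 6.63/17.93) = 0.788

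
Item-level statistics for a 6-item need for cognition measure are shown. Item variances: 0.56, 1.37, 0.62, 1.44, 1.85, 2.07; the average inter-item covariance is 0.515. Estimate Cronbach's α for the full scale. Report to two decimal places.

α = 0.79

Σσ²ᵢ = 0.56 + 1.37 + 0.62 + 1.44 + 1.85 + 2.07 = 7.91
Sum of the 15 distinct covariances = 15 × 0.515 = 7.725
σ²_T = Σσ²ᵢ + 2·Σcov = 7.91 + 2 × 7.725 = 23.360
α = (6/5)·(1 − 7.91/23.360) = 0.79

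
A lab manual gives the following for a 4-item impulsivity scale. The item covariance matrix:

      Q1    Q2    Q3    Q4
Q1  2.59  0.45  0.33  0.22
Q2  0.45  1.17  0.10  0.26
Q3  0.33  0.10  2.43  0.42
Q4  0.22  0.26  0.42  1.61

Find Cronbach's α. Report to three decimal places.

sum of item variances = 2.59 + 1.17 + 2.43 + 1.61 = 7.80
Σ_{i<j} σ_ij = 1.78
Var(T) = 7.80 + 2 × 1.78 = 11.36
α = (k/(k−1))·(1 − sum of item variances/Var(T)) = (4/3)·(1 − 7.80/11.36) = 0.418

α = 0.418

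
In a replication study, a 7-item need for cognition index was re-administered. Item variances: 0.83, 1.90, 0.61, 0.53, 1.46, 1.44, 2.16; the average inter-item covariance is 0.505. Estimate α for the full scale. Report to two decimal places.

Σσ²ᵢ = 0.83 + 1.90 + 0.61 + 0.53 + 1.46 + 1.44 + 2.16 = 8.93
Sum of the 21 distinct covariances = 21 × 0.505 = 10.605
σ²_total = Σσ²ᵢ + 2·Σcov = 8.93 + 2 × 10.605 = 30.140
α = (7/6)·(1 − 8.93/30.140) = 0.82

α = 0.82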